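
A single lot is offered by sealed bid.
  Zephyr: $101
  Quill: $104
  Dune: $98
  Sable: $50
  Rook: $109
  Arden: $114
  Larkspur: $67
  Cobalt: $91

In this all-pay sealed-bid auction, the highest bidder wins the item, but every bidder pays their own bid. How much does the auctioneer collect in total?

Total revenue: $734

All-pay sealed-bid auction: the highest bidder wins the item, but every bidder pays their own bid.
Sorting bids: 114 (Arden) > 109 (Rook) > 104 (Quill) > 101 (Zephyr) > 98 (Dune) > 91 (Cobalt) > …
Arden wins with the top bid; all bids are sunk regardless.
Every bidder forfeits their bid regardless of winning.
Revenue = 101 + 104 + 98 + 50 + 109 + 114 + 67 + 91 = $734.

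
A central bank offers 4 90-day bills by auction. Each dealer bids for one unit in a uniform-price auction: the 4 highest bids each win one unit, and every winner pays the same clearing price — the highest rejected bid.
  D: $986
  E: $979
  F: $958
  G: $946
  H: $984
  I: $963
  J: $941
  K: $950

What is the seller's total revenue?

Ordering the bids: 986 (D), 984 (H), 979 (E), 963 (I), 958 (F), 950 (K), …
Winners (4 units): D, H, E, I.
First losing bid is F's $958, which sets the uniform price.
Total revenue = 4 × $958 = $3,832.

Total revenue: $3,832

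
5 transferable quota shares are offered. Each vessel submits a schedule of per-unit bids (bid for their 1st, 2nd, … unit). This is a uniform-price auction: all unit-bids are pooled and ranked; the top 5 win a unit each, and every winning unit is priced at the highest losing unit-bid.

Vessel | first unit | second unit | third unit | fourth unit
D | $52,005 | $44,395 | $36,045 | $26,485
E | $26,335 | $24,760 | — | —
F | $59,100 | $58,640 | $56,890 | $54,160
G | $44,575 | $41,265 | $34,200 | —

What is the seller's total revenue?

Total revenue: $222,875

Pooled unit-bids ranked (top 5): 59,100 (F-1), 58,640 (F-2), 56,890 (F-3), 54,160 (F-4), 52,005 (D-1)
First bid not allocated: $44,575.
Allocation: D 1, F 4. Every unit priced at $44,575.
Revenue = 5 × 44,575 = $222,875.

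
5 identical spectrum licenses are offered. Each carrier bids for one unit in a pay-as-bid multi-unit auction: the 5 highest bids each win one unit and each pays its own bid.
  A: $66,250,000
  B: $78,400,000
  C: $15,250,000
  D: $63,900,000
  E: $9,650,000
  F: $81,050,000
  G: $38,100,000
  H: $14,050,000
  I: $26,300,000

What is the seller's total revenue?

Bids ranked high→low: 81,050,000 (F), 78,400,000 (B), 66,250,000 (A), 63,900,000 (D), 38,100,000 (G), 26,300,000 (I), 15,250,000 (C), …
Winners (5 units): F, B, A, D, G.
Total revenue = 81,050,000 + 78,400,000 + 66,250,000 + 63,900,000 + 38,100,000 = $327,700,000.

Total revenue: $327,700,000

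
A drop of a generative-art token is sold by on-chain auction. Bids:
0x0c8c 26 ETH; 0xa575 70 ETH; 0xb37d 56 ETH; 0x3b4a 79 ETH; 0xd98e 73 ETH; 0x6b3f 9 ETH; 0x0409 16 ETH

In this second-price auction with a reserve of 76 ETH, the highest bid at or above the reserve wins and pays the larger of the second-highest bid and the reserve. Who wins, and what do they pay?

0x3b4a pays 76 ETH

Second-price auction with a reserve of 76 ETH: the highest bid at or above the reserve wins and pays the larger of the second-highest bid and the reserve.
Bids ranked: 79 (0x3b4a) > 73 (0xd98e) > 70 (0xa575) > 56 (0xb37d) > 26 (0x0c8c) > 16 (0x0409) > …
Highest eligible bid: 0x3b4a at 79 ETH.
Second-highest bid 73 ETH is below the reserve 76 ETH, so the reserve binds → payment 76 ETH.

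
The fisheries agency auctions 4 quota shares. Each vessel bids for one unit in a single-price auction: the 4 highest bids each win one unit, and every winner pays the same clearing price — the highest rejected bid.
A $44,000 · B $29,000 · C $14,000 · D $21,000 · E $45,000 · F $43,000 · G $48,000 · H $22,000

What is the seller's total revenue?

Ordering the bids: 48,000 (G), 45,000 (E), 44,000 (A), 43,000 (F), 29,000 (B), 22,000 (H), …
The 4 highest are G, E, A, F.
First losing bid is B's $29,000, which sets the uniform price.
Total revenue = 4 × $29,000 = $116,000.

Total revenue: $116,000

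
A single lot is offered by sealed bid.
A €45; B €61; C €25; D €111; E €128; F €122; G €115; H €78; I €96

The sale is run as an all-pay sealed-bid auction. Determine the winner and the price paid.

E pays €128

Bids in order: 128 (E) > 122 (F) > 115 (G) > 111 (D) > 96 (I) > 78 (H) > …
E is highest and takes the item; every bidder forfeits their bid.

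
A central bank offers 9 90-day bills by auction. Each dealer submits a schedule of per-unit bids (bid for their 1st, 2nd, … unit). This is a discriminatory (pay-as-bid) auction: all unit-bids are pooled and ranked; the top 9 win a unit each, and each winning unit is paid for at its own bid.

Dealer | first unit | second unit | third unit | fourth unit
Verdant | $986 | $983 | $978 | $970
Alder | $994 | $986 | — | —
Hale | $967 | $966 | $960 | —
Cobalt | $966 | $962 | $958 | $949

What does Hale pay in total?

Hale pays $1,933

Pooled unit-bids ranked (top 9): 994 (Alder-1), 986 (Verdant-1), 986 (Alder-2), 983 (Verdant-2), 978 (Verdant-3), 970 (Verdant-4), 967 (Hale-1), 966 (Hale-2), 966 (Cobalt-1)
Next rejected bid: $962 (not a price — pay-as-bid).
Hale's winning unit-bids: 967 + 966 = $1,933.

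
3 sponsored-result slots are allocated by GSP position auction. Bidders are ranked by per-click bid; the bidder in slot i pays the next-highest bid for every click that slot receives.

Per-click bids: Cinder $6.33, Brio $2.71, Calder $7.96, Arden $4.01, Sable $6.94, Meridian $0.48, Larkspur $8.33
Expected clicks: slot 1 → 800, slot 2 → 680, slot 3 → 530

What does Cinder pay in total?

Sorting advertisers: $8.33 (Larkspur) > $7.96 (Calder) > $6.94 (Sable) > $6.33 (Cinder) > …
Cinder ranks below slot 3 → no slot, pays nothing.

Cinder pays $0.00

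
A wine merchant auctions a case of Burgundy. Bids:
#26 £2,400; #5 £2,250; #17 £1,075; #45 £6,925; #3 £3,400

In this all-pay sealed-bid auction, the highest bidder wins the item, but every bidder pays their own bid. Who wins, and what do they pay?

#45 pays £6,925

Bids in order: 6,925 (#45) > 3,400 (#3) > 2,400 (#26) > 2,250 (#5) > 1,075 (#17)
#45 is highest and takes the item; every bidder forfeits their bid.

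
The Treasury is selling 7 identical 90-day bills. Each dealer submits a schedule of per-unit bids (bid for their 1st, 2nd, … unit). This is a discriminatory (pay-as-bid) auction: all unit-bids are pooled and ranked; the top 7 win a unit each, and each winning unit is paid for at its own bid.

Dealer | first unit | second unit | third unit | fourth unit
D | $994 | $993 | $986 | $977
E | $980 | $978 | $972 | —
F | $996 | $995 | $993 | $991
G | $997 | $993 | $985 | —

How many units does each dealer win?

Merging the schedules and taking the best 7: 997 (G-1), 996 (F-1), 995 (F-2), 994 (D-1), 993 (D-2), 993 (F-3), 993 (G-2)
Next rejected bid: $991 (not a price — pay-as-bid).
Allocation: D 2, F 3, G 2.

D 2, F 3, G 2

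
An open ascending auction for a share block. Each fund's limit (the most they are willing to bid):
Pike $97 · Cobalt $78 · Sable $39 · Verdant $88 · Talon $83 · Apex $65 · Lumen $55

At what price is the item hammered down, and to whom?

Pike wins at $88

Limits in order: 97 (Pike) > 88 (Verdant) > 83 (Talon) > 78 (Cobalt) > 65 (Apex) > 55 (Lumen) > …
Verdant is the last rival to drop out, at $88; Pike remains and wins at that price.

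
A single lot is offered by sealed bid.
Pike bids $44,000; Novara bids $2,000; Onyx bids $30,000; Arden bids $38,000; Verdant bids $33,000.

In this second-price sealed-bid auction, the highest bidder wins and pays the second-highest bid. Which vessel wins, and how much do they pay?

Pike pays $38,000

Sorting bids: 44,000 (Pike) > 38,000 (Arden) > 33,000 (Verdant) > 30,000 (Onyx) > 2,000 (Novara)
Pike wins with the highest bid; price is set by the runner-up at $38,000.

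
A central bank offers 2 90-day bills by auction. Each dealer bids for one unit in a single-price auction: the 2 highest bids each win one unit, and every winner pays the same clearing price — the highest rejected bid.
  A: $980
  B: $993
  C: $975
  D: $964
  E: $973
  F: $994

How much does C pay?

C pays $0

Ordering the bids: 994 (F), 993 (B), 980 (A), 975 (C), …
The 2 highest are F, B.
First losing bid is A's $980, which sets the uniform price.
C does not win → pays $0.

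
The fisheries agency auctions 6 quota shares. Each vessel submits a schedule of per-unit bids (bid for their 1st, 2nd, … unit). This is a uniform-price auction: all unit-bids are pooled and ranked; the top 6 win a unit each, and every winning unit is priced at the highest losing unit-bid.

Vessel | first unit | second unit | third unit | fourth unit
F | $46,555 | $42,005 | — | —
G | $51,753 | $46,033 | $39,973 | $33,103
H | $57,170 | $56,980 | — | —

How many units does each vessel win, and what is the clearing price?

F 2, G 2, H 2; clearing price $39,973

Merging the schedules and taking the best 6: 57,170 (H-1), 56,980 (H-2), 51,753 (G-1), 46,555 (F-1), 46,033 (G-2), 42,005 (F-2)
The (k+1)-th unit-bid is $39,973.
Allocation: F 2, G 2, H 2.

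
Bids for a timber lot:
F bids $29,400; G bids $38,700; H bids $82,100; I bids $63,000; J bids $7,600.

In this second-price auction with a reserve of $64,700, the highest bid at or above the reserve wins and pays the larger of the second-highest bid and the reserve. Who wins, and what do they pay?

Bids in order: 82,100 (H) > 63,000 (I) > 38,700 (G) > 29,400 (F) > 7,600 (J)
H has the top bid at or above the reserve ($82,100).
Second-highest bid $63,000 is below the reserve $64,700, so the reserve binds → payment $64,700.

H pays $64,700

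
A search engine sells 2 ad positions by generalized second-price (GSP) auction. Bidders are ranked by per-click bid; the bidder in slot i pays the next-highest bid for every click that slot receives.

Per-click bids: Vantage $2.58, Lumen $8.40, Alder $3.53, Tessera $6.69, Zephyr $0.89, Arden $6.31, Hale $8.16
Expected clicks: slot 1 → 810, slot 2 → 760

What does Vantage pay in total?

Vantage pays $0.00

Sorting advertisers: $8.40 (Lumen) > $8.16 (Hale) > $6.69 (Tessera) > …
Vantage ranks below slot 2 → no slot, pays nothing.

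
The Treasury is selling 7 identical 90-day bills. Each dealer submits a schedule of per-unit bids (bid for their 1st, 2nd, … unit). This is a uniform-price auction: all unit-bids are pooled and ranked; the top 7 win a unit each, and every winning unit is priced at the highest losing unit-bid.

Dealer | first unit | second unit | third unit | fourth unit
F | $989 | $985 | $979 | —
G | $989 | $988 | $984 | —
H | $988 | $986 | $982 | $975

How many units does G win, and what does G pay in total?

Pooled unit-bids ranked (top 7): 989 (F-1), 989 (G-1), 988 (G-2), 988 (H-1), 986 (H-2), 985 (F-2), 984 (G-3)
First bid not allocated: $982.
G wins 3 unit(s) at $982 each.

G: 3 units, pays $2,946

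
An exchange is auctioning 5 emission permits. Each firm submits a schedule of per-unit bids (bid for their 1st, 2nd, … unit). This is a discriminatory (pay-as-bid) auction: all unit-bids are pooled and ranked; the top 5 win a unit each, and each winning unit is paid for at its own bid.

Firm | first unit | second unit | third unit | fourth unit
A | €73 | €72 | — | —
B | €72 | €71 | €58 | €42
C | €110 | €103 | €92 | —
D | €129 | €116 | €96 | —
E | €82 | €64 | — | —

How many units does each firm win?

C 2, D 3

Merging the schedules and taking the best 5: 129 (D-1), 116 (D-2), 110 (C-1), 103 (C-2), 96 (D-3)
Next rejected bid: €92 (not a price — pay-as-bid).
Allocation: C 2, D 3.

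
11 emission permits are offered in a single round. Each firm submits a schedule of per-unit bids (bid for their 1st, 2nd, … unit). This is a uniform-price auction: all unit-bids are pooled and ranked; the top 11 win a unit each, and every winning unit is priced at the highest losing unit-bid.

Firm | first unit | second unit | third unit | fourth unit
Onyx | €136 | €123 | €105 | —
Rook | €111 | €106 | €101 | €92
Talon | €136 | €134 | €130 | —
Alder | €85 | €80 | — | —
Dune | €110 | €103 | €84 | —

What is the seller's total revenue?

Pooled unit-bids ranked (top 11): 136 (Onyx-1), 136 (Talon-1), 134 (Talon-2), 130 (Talon-3), 123 (Onyx-2), 111 (Rook-1), 110 (Dune-1), 106 (Rook-2), 105 (Onyx-3), 103 (Dune-2), 101 (Rook-3)
First bid not allocated: €92.
Allocation: Dune 2, Onyx 3, Rook 3, Talon 3. Every unit priced at €92.
Revenue = 11 × 92 = €1,012.

Total revenue: €1,012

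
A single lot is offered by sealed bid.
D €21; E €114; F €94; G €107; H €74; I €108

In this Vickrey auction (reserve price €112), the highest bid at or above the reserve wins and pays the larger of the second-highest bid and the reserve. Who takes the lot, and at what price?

Bids in order: 114 (E) > 108 (I) > 107 (G) > 94 (F) > 74 (H) > 21 (D)
Highest eligible bid: E at €114.
Second-highest bid €108 is below the reserve €112, so the reserve binds → payment €112.

E pays €112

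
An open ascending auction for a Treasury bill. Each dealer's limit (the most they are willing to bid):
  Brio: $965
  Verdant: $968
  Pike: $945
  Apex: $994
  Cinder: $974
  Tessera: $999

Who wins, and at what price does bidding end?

Tessera wins at $994

Rule: the price rises until one bidder remains; the winner pays the price at which the last rival dropped out.
Limits ranked: 999 (Tessera) > 994 (Apex) > 974 (Cinder) > 968 (Verdant) > 965 (Brio) > 945 (Pike)
Bidding ends when Apex exits at $994; Tessera takes it.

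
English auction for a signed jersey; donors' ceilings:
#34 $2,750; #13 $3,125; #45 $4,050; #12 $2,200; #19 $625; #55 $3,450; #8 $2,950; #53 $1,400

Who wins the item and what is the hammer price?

#45 wins at $3,450

Sorting limits: 4,050 (#45) > 3,450 (#55) > 3,125 (#13) > 2,950 (#8) > 2,750 (#34) > 2,200 (#12) > …
#55 is the last rival to drop out, at $3,450; #45 remains and wins at that price.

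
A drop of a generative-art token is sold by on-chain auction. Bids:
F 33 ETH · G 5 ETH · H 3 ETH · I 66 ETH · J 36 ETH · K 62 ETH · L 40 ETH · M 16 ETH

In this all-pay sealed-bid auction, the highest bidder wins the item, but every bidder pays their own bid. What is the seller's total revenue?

Total revenue: 261 ETH

All-pay sealed-bid auction: the highest bidder wins the item, but every bidder pays their own bid.
Bids in order: 66 (I) > 62 (K) > 40 (L) > 36 (J) > 33 (F) > 16 (M) > …
Every bidder forfeits their bid regardless of winning.
Revenue = 33 + 5 + 3 + 66 + 36 + 62 + 40 + 16 = 261 ETH.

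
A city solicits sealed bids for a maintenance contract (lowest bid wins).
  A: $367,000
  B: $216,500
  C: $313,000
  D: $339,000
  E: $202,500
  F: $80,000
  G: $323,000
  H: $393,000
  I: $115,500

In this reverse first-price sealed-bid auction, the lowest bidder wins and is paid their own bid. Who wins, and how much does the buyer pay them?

Bids in order: 80,000 (F) < 115,500 (I) < 202,500 (E) < 216,500 (B) < 313,000 (C) < 323,000 (G) < …
First-price: F is paid what they bid, $80,000.

F is paid $80,000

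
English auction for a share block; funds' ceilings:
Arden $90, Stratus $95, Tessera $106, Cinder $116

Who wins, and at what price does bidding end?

Ascending (English) auction: the price rises until one bidder remains; the winner pays the price at which the last rival dropped out.
Sorting limits: 116 (Cinder) > 106 (Tessera) > 95 (Stratus) > 90 (Arden)
Bidding ends when Tessera exits at $106; Cinder takes it.

Cinder wins at $106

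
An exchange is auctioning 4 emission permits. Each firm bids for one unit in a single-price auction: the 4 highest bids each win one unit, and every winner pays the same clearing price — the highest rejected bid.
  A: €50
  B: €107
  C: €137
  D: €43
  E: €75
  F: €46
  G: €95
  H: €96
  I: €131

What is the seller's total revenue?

Ordering the bids: 137 (C), 131 (I), 107 (B), 96 (H), 95 (G), 75 (E), …
The 4 highest are C, I, B, H.
Clearing price = highest rejected bid = €95.
Total revenue = 4 × €95 = €380.

Total revenue: €380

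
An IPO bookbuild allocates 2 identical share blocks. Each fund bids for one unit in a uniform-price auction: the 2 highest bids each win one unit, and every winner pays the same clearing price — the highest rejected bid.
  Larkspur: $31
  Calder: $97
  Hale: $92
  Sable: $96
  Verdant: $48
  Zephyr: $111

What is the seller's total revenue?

Bids ranked high→low: 111 (Zephyr), 97 (Calder), 96 (Sable), 92 (Hale), …
Top 2: Zephyr, Calder.
Highest unsuccessful bid: $96 → clearing price.
Total revenue = 2 × $96 = $192.

Total revenue: $192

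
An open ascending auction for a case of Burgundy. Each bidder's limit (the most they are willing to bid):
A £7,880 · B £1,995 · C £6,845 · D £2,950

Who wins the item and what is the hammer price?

Limits ranked: 7,880 (A) > 6,845 (C) > 2,950 (D) > 1,995 (B)
Bidding ends when C exits at £6,845; A takes it.

A wins at £6,845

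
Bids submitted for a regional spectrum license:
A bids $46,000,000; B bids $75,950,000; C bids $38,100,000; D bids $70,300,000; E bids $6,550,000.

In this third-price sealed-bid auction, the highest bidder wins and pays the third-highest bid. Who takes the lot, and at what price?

B pays $46,000,000

Rule: the highest bidder wins and pays the third-highest bid.
Bids ranked: 75,950,000 (B) > 70,300,000 (D) > 46,000,000 (A) > 38,100,000 (C) > 6,550,000 (E)
B wins; payment is bid #3 in the ranking = $46,000,000.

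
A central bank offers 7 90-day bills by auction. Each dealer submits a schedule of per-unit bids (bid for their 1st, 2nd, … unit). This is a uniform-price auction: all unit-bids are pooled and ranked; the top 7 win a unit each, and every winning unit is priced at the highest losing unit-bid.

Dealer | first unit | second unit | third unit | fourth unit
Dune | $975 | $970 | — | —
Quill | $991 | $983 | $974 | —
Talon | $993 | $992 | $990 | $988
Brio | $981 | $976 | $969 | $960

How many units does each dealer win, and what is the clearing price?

All unit-bids, highest first — top 7: 993 (Talon-1), 992 (Talon-2), 991 (Quill-1), 990 (Talon-3), 988 (Talon-4), 983 (Quill-2), 981 (Brio-1)
First bid not allocated: $976.
Allocation: Brio 1, Quill 2, Talon 4.

Brio 1, Quill 2, Talon 4; clearing price $976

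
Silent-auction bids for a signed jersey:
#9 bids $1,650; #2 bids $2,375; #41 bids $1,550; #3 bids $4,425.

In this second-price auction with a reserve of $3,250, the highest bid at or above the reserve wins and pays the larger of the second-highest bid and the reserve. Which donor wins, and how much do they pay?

Bids ranked: 4,425 (#3) > 2,375 (#2) > 1,650 (#9) > 1,550 (#41)
Highest eligible bid: #3 at $4,425.
Second-highest bid $2,375 is below the reserve $3,250, so the reserve binds → payment $3,250.

#3 pays $3,250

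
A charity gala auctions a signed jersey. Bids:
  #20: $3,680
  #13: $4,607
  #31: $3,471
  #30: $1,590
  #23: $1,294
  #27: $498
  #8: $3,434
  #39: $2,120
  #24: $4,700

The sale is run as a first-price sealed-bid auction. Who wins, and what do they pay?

#24 pays $4,700

Bids in order: 4,700 (#24) > 4,607 (#13) > 3,680 (#20) > 3,471 (#31) > 3,434 (#8) > 2,120 (#39) > …
#24 is highest → pays own bid, $4,700.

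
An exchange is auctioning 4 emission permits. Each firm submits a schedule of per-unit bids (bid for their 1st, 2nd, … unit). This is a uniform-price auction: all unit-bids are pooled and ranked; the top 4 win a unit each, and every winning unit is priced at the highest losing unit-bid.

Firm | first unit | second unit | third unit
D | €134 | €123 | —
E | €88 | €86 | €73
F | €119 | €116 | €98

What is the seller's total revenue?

Total revenue: €392

All unit-bids, highest first — top 4: 134 (D-1), 123 (D-2), 119 (F-1), 116 (F-2)
Highest rejected unit-bid = €98.
Allocation: D 2, F 2. Every unit priced at €98.
Revenue = 4 × 98 = €392.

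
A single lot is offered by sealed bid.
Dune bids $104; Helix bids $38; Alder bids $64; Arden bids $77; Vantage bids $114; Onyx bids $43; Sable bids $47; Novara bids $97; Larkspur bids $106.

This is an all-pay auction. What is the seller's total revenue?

Total revenue: $690

Sorting bids: 114 (Vantage) > 106 (Larkspur) > 104 (Dune) > 97 (Novara) > 77 (Arden) > 64 (Alder) > …
Vantage wins with the top bid; all bids are sunk regardless.
Every bidder forfeits their bid regardless of winning.
Revenue = 104 + 38 + 64 + 77 + 114 + 43 + 47 + 97 + 106 = $690.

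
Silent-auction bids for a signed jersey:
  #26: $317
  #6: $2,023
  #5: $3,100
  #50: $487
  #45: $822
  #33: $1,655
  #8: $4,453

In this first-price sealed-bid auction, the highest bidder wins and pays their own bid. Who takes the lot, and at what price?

Rule: the highest bidder wins and pays their own bid.
Bids ranked: 4,453 (#8) > 3,100 (#5) > 2,023 (#6) > 1,655 (#33) > 822 (#45) > 487 (#50) > …
#8 has the highest bid and pays exactly that: $4,453.

#8 pays $4,453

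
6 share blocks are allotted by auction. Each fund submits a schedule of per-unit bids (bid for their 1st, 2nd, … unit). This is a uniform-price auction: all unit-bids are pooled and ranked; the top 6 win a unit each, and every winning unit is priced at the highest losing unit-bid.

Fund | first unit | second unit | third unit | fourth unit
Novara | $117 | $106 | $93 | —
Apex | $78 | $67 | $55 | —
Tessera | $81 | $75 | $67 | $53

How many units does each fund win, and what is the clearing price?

Merging the schedules and taking the best 6: 117 (Novara-1), 106 (Novara-2), 93 (Novara-3), 81 (Tessera-1), 78 (Apex-1), 75 (Tessera-2)
The (k+1)-th unit-bid is $67.
Allocation: Apex 1, Novara 3, Tessera 2.

Apex 1, Novara 3, Tessera 2; clearing price $67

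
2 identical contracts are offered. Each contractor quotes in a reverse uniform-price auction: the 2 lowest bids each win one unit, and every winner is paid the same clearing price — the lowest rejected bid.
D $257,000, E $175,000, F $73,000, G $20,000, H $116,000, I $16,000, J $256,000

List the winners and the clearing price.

I, G; each is paid $73,000

Bids ranked low→high: 16,000 (I), 20,000 (G), 73,000 (F), 116,000 (H), …
Lowest 2: I, G.
Lowest unsuccessful bid: $73,000 → clearing price.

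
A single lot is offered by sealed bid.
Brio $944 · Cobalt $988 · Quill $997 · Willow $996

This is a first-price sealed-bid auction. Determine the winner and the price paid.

First-price sealed-bid auction: the highest bidder wins and pays their own bid.
Sorting bids: 997 (Quill) > 996 (Willow) > 988 (Cobalt) > 944 (Brio)
Quill is highest → pays own bid, $997.

Quill pays $997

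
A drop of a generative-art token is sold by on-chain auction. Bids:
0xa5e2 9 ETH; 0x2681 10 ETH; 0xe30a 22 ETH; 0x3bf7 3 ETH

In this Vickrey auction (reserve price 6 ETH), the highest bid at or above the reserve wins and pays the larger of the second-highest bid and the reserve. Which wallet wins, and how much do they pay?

Sorting bids: 22 (0xe30a) > 10 (0x2681) > 9 (0xa5e2) > 3 (0x3bf7)
0xe30a has the top bid at or above the reserve (22 ETH).
Second-highest bid 10 ETH exceeds the reserve 6 ETH → payment 10 ETH.

0xe30a pays 10 ETH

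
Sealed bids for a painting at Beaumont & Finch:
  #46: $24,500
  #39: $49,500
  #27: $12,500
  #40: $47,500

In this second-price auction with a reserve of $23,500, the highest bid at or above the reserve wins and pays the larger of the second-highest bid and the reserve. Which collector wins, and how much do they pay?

#39 pays $47,500

Second-price auction with a reserve of $23,500: the highest bid at or above the reserve wins and pays the larger of the second-highest bid and the reserve.
Sorting bids: 49,500 (#39) > 47,500 (#40) > 24,500 (#46) > 12,500 (#27)
#39 has the top bid at or above the reserve ($49,500).
max(second-highest $47,500, reserve $23,500) = $47,500; the reserve does not bind.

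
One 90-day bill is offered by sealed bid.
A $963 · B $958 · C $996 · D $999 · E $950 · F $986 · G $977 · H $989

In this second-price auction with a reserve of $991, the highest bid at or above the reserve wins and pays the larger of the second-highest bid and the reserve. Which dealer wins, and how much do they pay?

D pays $996

Bids in order: 999 (D) > 996 (C) > 989 (H) > 986 (F) > 977 (G) > 963 (A) > …
D has the top bid at or above the reserve ($999).
Second-highest bid $996 exceeds the reserve $991 → payment $996.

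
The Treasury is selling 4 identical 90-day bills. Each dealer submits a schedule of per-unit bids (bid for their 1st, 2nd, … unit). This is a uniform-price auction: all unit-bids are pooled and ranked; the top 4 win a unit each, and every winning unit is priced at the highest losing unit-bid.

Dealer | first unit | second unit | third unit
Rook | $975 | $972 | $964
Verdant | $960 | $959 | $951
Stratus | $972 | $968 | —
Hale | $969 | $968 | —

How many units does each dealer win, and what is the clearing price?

Merging the schedules and taking the best 4: 975 (Rook-1), 972 (Rook-2), 972 (Stratus-1), 969 (Hale-1)
Highest rejected unit-bid = $968.
Allocation: Hale 1, Rook 2, Stratus 1.

Hale 1, Rook 2, Stratus 1; clearing price $968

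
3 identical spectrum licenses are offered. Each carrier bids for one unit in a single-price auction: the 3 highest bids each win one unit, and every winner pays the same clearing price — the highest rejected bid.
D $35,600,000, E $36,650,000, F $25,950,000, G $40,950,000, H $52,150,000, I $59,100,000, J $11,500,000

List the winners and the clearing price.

I, H, G; each pays $36,650,000

Ordering the bids: 59,100,000 (I), 52,150,000 (H), 40,950,000 (G), 36,650,000 (E), 35,600,000 (D), …
The 3 highest are I, H, G.
Clearing price = highest rejected bid = $36,650,000.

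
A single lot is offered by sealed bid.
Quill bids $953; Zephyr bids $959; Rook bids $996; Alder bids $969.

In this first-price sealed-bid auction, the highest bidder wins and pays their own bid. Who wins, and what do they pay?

Rook pays $996

Sorting bids: 996 (Rook) > 969 (Alder) > 959 (Zephyr) > 953 (Quill)
Rook is highest → pays own bid, $996.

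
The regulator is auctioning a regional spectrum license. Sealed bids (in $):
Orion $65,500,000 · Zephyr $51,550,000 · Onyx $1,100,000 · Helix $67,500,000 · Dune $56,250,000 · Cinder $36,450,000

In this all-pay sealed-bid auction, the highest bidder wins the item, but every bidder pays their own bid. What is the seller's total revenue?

Total revenue: $278,350,000

Bids in order: 67,500,000 (Helix) > 65,500,000 (Orion) > 56,250,000 (Dune) > 51,550,000 (Zephyr) > 36,450,000 (Cinder) > 1,100,000 (Onyx)
Every bidder forfeits their bid regardless of winning.
Revenue = 65,500,000 + 51,550,000 + 1,100,000 + 67,500,000 + 56,250,000 + 36,450,000 = $278,350,000.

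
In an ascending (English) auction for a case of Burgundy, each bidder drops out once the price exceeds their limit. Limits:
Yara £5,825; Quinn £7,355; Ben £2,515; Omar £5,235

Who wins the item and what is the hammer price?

Quinn wins at £5,825

Limits in order: 7,355 (Quinn) > 5,825 (Yara) > 5,235 (Omar) > 2,515 (Ben)
Yara is the last rival to drop out, at £5,825; Quinn remains and wins at that price.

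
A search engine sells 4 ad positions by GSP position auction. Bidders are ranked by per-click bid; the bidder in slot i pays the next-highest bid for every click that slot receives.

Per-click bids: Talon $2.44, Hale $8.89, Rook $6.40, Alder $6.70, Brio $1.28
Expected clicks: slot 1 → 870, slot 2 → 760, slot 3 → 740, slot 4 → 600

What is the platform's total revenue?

Total revenue: $13266.60

Ranked by bid: $8.89 (Hale) > $6.70 (Alder) > $6.40 (Rook) > $2.44 (Talon) > $1.28 (Brio)
Slot 1: Hale pays $6.70 × 870 = $5829.00
Slot 2: Alder pays $6.40 × 760 = $4864.00
Slot 3: Rook pays $2.44 × 740 = $1805.60
Slot 4: Talon pays $1.28 × 600 = $768.00
Total = $13266.60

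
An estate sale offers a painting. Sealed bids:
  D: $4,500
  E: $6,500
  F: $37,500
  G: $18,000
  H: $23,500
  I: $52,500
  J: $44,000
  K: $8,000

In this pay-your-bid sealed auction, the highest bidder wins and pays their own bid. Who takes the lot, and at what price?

I pays $52,500

Bids ranked: 52,500 (I) > 44,000 (J) > 37,500 (F) > 23,500 (H) > 18,000 (G) > 8,000 (K) > …
First-price: I pays what they bid, $52,500.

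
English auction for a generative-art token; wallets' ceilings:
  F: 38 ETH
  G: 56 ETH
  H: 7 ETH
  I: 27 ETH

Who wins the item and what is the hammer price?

Rule: the price rises until one bidder remains; the winner pays the price at which the last rival dropped out.
Sorting limits: 56 (G) > 38 (F) > 27 (I) > 7 (H)
F is the last rival to drop out, at 38 ETH; G remains and wins at that price.

G wins at 38 ETH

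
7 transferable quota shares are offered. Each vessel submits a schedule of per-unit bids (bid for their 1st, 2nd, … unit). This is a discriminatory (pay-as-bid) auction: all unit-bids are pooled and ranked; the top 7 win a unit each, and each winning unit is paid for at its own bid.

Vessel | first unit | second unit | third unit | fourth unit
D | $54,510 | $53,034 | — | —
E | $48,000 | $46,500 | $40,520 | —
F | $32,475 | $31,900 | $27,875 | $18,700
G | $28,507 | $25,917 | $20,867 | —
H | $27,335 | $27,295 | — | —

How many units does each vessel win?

Pooled unit-bids ranked (top 7): 54,510 (D-1), 53,034 (D-2), 48,000 (E-1), 46,500 (E-2), 40,520 (E-3), 32,475 (F-1), 31,900 (F-2)
Next rejected bid: $28,507 (not a price — pay-as-bid).
Allocation: D 2, E 3, F 2.

D 2, E 3, F 2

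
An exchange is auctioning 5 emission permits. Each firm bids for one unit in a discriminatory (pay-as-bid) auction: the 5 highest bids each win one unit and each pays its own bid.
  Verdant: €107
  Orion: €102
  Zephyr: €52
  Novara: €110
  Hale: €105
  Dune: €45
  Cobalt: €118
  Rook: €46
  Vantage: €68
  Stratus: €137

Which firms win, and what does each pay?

Ordering the bids: 137 (Stratus), 118 (Cobalt), 110 (Novara), 107 (Verdant), 105 (Hale), 102 (Orion), 68 (Vantage), …
Top 5: Stratus, Cobalt, Novara, Verdant, Hale.
Each winner pays its own bid: Stratus €137, Cobalt €118, Novara €110, Verdant €107, Hale €105.

Stratus €137, Cobalt €118, Novara €110, Verdant €107, Hale €105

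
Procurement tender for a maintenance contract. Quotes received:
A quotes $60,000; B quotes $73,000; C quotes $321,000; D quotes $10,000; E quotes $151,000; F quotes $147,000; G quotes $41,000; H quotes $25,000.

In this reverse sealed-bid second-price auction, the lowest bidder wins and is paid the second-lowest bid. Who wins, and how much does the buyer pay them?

Rule: the lowest bidder wins and is paid the second-lowest bid.
Sorting bids: 10,000 (D) < 25,000 (H) < 41,000 (G) < 60,000 (A) < 73,000 (B) < 147,000 (F) < …
D wins with the lowest bid; price is set by the runner-up at $25,000.

D is paid $25,000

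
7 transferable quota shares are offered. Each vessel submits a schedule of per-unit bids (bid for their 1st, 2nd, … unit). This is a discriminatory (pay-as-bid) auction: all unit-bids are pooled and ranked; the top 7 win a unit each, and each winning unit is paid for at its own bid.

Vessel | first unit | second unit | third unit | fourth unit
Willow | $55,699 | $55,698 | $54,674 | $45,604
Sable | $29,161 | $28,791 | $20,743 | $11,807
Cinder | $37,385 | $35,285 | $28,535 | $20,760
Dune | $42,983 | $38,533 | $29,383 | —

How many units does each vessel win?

Pooled unit-bids ranked (top 7): 55,699 (Willow-1), 55,698 (Willow-2), 54,674 (Willow-3), 45,604 (Willow-4), 42,983 (Dune-1), 38,533 (Dune-2), 37,385 (Cinder-1)
Next rejected bid: $35,285 (not a price — pay-as-bid).
Allocation: Cinder 1, Dune 2, Willow 4.

Cinder 1, Dune 2, Willow 4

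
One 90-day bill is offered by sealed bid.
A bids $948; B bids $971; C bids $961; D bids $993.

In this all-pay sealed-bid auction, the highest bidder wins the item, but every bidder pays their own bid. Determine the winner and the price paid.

Sorting bids: 993 (D) > 971 (B) > 961 (C) > 948 (A)
D wins with the top bid; all bids are sunk regardless.

D pays $993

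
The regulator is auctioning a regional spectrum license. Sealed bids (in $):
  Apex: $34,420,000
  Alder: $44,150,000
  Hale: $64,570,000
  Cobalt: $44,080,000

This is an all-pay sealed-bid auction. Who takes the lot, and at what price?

Hale pays $64,570,000

Bids ranked: 64,570,000 (Hale) > 44,150,000 (Alder) > 44,080,000 (Cobalt) > 34,420,000 (Apex)
Hale is highest and takes the item; every bidder forfeits their bid.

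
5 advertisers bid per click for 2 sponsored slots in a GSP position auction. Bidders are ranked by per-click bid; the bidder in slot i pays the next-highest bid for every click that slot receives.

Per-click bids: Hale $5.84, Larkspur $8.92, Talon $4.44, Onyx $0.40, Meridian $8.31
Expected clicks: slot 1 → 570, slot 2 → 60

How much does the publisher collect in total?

Ranked by bid: $8.92 (Larkspur) > $8.31 (Meridian) > $5.84 (Hale) > …
Slot 1: Larkspur pays $8.31 × 570 = $4736.70
Slot 2: Meridian pays $5.84 × 60 = $350.40
Total = $5087.10

Total revenue: $5087.10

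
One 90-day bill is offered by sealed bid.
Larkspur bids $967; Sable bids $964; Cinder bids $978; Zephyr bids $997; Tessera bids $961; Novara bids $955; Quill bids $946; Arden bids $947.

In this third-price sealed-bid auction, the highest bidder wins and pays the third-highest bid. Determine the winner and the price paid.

Rule: the highest bidder wins and pays the third-highest bid.
Bids ranked: 997 (Zephyr) > 978 (Cinder) > 967 (Larkspur) > 964 (Sable) > 961 (Tessera) > 955 (Novara) > …
Zephyr is highest; pays the third-highest bid, $967.

Zephyr pays $967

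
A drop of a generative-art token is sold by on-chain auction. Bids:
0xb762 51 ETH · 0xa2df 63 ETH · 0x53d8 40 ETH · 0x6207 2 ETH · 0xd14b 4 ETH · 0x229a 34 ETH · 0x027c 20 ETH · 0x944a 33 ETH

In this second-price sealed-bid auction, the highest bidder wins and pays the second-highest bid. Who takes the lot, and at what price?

0xa2df pays 51 ETH

Second-price sealed-bid auction: the highest bidder wins and pays the second-highest bid.
Bids in order: 63 (0xa2df) > 51 (0xb762) > 40 (0x53d8) > 34 (0x229a) > 33 (0x944a) > 20 (0x027c) > …
0xa2df wins with the highest bid; price is set by the runner-up at 51 ETH.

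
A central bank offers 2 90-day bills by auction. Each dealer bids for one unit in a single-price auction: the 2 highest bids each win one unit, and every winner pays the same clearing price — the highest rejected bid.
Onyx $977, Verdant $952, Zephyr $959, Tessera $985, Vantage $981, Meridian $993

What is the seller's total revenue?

Total revenue: $1,962

Sorting: 993 (Meridian), 985 (Tessera), 981 (Vantage), 977 (Onyx), …
Top 2: Meridian, Tessera.
Highest unsuccessful bid: $981 → clearing price.
Total revenue = 2 × $981 = $1,962.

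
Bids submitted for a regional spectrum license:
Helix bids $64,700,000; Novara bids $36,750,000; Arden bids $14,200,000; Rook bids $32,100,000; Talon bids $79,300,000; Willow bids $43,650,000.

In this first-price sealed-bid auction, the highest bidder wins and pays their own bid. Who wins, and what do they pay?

First-price sealed-bid auction: the highest bidder wins and pays their own bid.
Sorting bids: 79,300,000 (Talon) > 64,700,000 (Helix) > 43,650,000 (Willow) > 36,750,000 (Novara) > 32,100,000 (Rook) > 14,200,000 (Arden)
Talon has the highest bid and pays exactly that: $79,300,000.

Talon pays $79,300,000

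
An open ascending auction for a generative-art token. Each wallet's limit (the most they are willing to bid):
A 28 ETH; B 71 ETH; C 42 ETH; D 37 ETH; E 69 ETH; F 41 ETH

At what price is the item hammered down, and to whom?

B wins at 69 ETH

Open ascending-bid auction: the price rises until one bidder remains; the winner pays the price at which the last rival dropped out.
Limits ranked: 71 (B) > 69 (E) > 42 (C) > 41 (F) > 37 (D) > 28 (A)
E is the last rival to drop out, at 69 ETH; B remains and wins at that price.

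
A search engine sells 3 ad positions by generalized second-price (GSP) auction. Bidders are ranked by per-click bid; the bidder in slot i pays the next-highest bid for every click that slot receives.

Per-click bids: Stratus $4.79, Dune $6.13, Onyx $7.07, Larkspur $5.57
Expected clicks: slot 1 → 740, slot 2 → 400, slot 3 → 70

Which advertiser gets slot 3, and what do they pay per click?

Sorting advertisers: $7.07 (Onyx) > $6.13 (Dune) > $5.57 (Larkspur) > $4.79 (Stratus)
Slot 3 goes to the third-ranked bidder, Larkspur, who pays the next bid down: $4.79/click.

Larkspur; $4.79 per click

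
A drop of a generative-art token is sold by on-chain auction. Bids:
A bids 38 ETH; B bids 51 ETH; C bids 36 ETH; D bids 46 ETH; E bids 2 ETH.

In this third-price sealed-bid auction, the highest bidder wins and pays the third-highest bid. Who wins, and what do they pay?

Bids in order: 51 (B) > 46 (D) > 38 (A) > 36 (C) > 2 (E)
B is highest; pays the third-highest bid, 38 ETH.

B pays 38 ETH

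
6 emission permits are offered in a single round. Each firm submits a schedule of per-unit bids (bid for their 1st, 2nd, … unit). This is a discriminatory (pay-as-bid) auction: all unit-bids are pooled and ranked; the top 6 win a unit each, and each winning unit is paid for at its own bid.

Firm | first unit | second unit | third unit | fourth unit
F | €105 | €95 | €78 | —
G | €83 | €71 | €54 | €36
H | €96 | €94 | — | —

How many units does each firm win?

Merging the schedules and taking the best 6: 105 (F-1), 96 (H-1), 95 (F-2), 94 (H-2), 83 (G-1), 78 (F-3)
Next rejected bid: €71 (not a price — pay-as-bid).
Allocation: F 3, G 1, H 2.

F 3, G 1, H 2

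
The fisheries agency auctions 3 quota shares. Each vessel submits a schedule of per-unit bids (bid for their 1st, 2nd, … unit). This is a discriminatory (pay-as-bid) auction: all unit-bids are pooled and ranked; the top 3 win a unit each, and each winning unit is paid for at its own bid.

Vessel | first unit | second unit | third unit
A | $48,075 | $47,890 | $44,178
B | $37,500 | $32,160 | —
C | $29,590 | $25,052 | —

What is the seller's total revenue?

All unit-bids, highest first — top 3: 48,075 (A-1), 47,890 (A-2), 44,178 (A-3)
Next rejected bid: $37,500 (not a price — pay-as-bid).
Each winning unit pays its own bid.
Revenue = 48,075 + 47,890 + 44,178 = $140,143.

Total revenue: $140,143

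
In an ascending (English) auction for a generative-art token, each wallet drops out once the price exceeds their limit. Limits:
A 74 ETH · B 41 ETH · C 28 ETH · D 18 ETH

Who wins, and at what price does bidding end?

Limits in order: 74 (A) > 41 (B) > 28 (C) > 18 (D)
Once the price passes 41 ETH, only A is left; the hammer falls at B's limit of 41 ETH.

A wins at 41 ETH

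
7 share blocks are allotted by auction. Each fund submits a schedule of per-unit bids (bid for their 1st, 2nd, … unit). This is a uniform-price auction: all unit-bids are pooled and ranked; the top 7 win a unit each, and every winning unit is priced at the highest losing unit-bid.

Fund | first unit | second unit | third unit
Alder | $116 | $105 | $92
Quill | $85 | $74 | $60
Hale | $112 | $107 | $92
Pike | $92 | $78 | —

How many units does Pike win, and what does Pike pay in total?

Pike: 1 unit, pays $85

Pooled unit-bids ranked (top 7): 116 (Alder-1), 112 (Hale-1), 107 (Hale-2), 105 (Alder-2), 92 (Alder-3), 92 (Hale-3), 92 (Pike-1)
First bid not allocated: $85.
Pike wins 1 unit(s) at $85 each.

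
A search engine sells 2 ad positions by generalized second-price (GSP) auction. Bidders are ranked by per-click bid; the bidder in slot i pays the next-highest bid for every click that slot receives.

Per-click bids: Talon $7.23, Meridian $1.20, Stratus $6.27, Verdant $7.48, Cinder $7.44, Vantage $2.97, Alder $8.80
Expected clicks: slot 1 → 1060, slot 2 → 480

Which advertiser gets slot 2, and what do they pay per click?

Verdant; $7.44 per click

Per-click bids in order: $8.80 (Alder) > $7.48 (Verdant) > $7.44 (Cinder) > …
Slot 2 goes to the second-ranked bidder, Verdant, who pays the next bid down: $7.44/click.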